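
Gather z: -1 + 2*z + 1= 2*z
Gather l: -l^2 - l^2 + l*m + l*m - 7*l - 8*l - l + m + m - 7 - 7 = -2*l^2 + l*(2*m - 16) + 2*m - 14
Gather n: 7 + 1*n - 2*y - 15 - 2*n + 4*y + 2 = -n + 2*y - 6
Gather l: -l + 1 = 1 - l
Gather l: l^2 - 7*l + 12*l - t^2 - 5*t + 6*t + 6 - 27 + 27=l^2 + 5*l - t^2 + t + 6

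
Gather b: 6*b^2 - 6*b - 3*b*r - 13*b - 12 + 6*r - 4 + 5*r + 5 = 6*b^2 + b*(-3*r - 19) + 11*r - 11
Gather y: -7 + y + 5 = y - 2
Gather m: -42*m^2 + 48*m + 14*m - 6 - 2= -42*m^2 + 62*m - 8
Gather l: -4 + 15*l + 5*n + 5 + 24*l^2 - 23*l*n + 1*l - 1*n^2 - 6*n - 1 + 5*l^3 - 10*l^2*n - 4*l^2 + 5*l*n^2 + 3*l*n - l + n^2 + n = 5*l^3 + l^2*(20 - 10*n) + l*(5*n^2 - 20*n + 15)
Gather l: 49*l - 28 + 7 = 49*l - 21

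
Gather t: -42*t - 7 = -42*t - 7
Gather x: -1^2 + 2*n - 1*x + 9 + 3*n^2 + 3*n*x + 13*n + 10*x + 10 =3*n^2 + 15*n + x*(3*n + 9) + 18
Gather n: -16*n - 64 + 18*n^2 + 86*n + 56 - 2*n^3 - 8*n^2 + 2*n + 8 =-2*n^3 + 10*n^2 + 72*n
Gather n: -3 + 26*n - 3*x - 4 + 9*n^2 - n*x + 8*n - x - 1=9*n^2 + n*(34 - x) - 4*x - 8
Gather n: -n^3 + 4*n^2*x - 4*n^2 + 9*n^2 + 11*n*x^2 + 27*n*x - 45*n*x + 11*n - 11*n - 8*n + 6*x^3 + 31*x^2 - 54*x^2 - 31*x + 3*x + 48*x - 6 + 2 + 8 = -n^3 + n^2*(4*x + 5) + n*(11*x^2 - 18*x - 8) + 6*x^3 - 23*x^2 + 20*x + 4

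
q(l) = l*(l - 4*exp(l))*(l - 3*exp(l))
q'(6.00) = 25254303.39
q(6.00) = 11616896.93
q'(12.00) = 7946545239750.33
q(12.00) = 3814269531595.71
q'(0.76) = 108.60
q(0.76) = 33.49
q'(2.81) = 20368.83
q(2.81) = 8407.10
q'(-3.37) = 32.88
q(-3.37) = -41.05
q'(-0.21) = 6.84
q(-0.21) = -1.92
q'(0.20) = 21.42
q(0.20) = 3.25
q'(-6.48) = 125.66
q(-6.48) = -272.55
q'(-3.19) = 29.32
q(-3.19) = -35.46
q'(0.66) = 81.75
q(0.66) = 24.04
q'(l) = l*(1 - 4*exp(l))*(l - 3*exp(l)) + l*(1 - 3*exp(l))*(l - 4*exp(l)) + (l - 4*exp(l))*(l - 3*exp(l)) = -7*l^2*exp(l) + 3*l^2 + 24*l*exp(2*l) - 14*l*exp(l) + 12*exp(2*l)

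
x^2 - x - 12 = (x - 4)*(x + 3)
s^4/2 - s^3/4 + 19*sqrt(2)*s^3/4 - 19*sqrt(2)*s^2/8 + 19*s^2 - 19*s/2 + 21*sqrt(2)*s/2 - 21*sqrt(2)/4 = (s/2 + sqrt(2)/2)*(s - 1/2)*(s + 3*sqrt(2)/2)*(s + 7*sqrt(2))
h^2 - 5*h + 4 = (h - 4)*(h - 1)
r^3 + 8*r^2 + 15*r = r*(r + 3)*(r + 5)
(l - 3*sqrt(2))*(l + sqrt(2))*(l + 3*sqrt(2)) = l^3 + sqrt(2)*l^2 - 18*l - 18*sqrt(2)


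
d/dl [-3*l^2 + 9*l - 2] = 9 - 6*l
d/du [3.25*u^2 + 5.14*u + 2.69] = 6.5*u + 5.14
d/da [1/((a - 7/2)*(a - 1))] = 2*(9 - 4*a)/(4*a^4 - 36*a^3 + 109*a^2 - 126*a + 49)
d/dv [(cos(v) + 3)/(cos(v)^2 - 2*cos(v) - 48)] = (cos(v)^2 + 6*cos(v) + 42)*sin(v)/(sin(v)^2 + 2*cos(v) + 47)^2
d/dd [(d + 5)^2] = 2*d + 10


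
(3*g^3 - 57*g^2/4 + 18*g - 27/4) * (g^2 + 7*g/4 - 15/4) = 3*g^5 - 9*g^4 - 291*g^3/16 + 1251*g^2/16 - 1269*g/16 + 405/16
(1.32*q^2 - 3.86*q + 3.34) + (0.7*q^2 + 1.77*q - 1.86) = 2.02*q^2 - 2.09*q + 1.48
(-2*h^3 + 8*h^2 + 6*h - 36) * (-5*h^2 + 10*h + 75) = 10*h^5 - 60*h^4 - 100*h^3 + 840*h^2 + 90*h - 2700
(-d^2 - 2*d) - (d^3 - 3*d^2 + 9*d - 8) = -d^3 + 2*d^2 - 11*d + 8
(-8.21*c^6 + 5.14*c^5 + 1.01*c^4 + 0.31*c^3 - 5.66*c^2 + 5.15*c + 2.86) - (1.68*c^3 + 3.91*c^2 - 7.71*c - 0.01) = -8.21*c^6 + 5.14*c^5 + 1.01*c^4 - 1.37*c^3 - 9.57*c^2 + 12.86*c + 2.87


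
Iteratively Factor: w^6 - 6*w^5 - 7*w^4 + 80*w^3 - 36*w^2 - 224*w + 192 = (w - 4)*(w^5 - 2*w^4 - 15*w^3 + 20*w^2 + 44*w - 48) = (w - 4)^2*(w^4 + 2*w^3 - 7*w^2 - 8*w + 12) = (w - 4)^2*(w - 2)*(w^3 + 4*w^2 + w - 6) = (w - 4)^2*(w - 2)*(w + 3)*(w^2 + w - 2) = (w - 4)^2*(w - 2)*(w - 1)*(w + 3)*(w + 2)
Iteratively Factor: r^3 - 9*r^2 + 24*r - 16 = (r - 4)*(r^2 - 5*r + 4) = (r - 4)^2*(r - 1)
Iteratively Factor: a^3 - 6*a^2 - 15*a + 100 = (a - 5)*(a^2 - a - 20) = (a - 5)^2*(a + 4)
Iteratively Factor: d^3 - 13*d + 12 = (d - 3)*(d^2 + 3*d - 4) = (d - 3)*(d + 4)*(d - 1)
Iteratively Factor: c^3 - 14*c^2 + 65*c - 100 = (c - 5)*(c^2 - 9*c + 20) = (c - 5)^2*(c - 4)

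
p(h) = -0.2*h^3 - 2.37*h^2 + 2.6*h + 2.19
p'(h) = -0.6*h^2 - 4.74*h + 2.6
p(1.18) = 1.63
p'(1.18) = -3.83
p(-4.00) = -33.33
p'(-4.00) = 11.96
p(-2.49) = -15.89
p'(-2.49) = 10.68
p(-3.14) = -23.15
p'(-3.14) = 11.57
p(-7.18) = -64.63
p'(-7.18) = 5.70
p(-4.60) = -40.45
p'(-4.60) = 11.71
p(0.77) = 2.70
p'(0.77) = -1.41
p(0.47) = 2.87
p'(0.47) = 0.24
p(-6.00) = -55.53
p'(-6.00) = 9.44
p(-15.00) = 104.94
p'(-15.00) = -61.30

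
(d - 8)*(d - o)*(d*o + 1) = d^3*o - d^2*o^2 - 8*d^2*o + d^2 + 8*d*o^2 - d*o - 8*d + 8*o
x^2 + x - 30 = (x - 5)*(x + 6)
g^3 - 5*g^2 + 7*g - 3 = (g - 3)*(g - 1)^2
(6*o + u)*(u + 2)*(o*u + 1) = 6*o^2*u^2 + 12*o^2*u + o*u^3 + 2*o*u^2 + 6*o*u + 12*o + u^2 + 2*u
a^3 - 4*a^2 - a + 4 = (a - 4)*(a - 1)*(a + 1)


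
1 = 1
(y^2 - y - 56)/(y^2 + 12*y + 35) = (y - 8)/(y + 5)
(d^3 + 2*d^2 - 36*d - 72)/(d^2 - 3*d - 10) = (d^2 - 36)/(d - 5)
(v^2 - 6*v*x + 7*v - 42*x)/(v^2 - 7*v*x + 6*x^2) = (-v - 7)/(-v + x)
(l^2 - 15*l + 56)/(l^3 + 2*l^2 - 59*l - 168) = (l - 7)/(l^2 + 10*l + 21)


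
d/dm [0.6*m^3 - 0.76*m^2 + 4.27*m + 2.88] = 1.8*m^2 - 1.52*m + 4.27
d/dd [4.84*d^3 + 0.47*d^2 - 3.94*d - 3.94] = 14.52*d^2 + 0.94*d - 3.94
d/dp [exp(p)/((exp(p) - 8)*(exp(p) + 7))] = (-exp(2*p) - 56)*exp(p)/(exp(4*p) - 2*exp(3*p) - 111*exp(2*p) + 112*exp(p) + 3136)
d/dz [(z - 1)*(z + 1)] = 2*z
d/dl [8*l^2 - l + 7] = 16*l - 1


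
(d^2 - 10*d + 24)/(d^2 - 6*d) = (d - 4)/d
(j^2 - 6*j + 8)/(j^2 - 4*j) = (j - 2)/j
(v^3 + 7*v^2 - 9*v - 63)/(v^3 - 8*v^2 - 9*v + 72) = (v + 7)/(v - 8)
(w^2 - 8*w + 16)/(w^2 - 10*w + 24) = (w - 4)/(w - 6)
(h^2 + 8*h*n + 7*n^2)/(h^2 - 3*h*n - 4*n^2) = (h + 7*n)/(h - 4*n)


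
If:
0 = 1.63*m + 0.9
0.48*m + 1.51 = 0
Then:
No Solution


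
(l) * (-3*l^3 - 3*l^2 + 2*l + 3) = -3*l^4 - 3*l^3 + 2*l^2 + 3*l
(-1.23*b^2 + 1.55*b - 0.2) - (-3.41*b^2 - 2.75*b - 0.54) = 2.18*b^2 + 4.3*b + 0.34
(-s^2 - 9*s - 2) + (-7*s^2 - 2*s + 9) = -8*s^2 - 11*s + 7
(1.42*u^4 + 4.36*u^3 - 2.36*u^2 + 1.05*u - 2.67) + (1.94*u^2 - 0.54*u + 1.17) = 1.42*u^4 + 4.36*u^3 - 0.42*u^2 + 0.51*u - 1.5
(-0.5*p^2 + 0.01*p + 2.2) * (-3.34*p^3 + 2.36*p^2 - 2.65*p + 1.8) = 1.67*p^5 - 1.2134*p^4 - 5.9994*p^3 + 4.2655*p^2 - 5.812*p + 3.96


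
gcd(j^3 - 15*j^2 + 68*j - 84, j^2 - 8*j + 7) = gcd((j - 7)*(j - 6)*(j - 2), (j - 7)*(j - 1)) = j - 7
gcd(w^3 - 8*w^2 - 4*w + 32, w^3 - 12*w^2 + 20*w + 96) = w^2 - 6*w - 16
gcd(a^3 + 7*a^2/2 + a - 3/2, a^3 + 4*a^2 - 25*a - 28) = a + 1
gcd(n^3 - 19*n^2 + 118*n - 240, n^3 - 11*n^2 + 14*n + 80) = n^2 - 13*n + 40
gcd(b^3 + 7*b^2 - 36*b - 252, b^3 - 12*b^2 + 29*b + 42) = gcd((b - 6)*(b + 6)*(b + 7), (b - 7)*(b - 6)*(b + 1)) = b - 6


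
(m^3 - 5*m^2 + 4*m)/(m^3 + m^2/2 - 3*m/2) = 2*(m - 4)/(2*m + 3)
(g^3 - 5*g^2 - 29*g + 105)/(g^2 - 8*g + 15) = (g^2 - 2*g - 35)/(g - 5)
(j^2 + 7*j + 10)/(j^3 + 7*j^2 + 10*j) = 1/j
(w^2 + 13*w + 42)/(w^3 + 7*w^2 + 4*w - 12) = (w + 7)/(w^2 + w - 2)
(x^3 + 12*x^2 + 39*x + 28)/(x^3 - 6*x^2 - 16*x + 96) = (x^2 + 8*x + 7)/(x^2 - 10*x + 24)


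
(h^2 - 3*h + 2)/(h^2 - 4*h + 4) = (h - 1)/(h - 2)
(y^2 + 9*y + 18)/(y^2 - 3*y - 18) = (y + 6)/(y - 6)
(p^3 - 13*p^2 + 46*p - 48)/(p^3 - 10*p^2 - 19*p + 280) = (p^2 - 5*p + 6)/(p^2 - 2*p - 35)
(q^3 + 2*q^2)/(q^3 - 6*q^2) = (q + 2)/(q - 6)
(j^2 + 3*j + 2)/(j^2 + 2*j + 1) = (j + 2)/(j + 1)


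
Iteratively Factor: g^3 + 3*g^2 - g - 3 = (g + 3)*(g^2 - 1) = (g + 1)*(g + 3)*(g - 1)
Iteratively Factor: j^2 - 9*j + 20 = (j - 4)*(j - 5)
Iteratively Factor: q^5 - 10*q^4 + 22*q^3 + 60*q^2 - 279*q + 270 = (q + 3)*(q^4 - 13*q^3 + 61*q^2 - 123*q + 90) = (q - 5)*(q + 3)*(q^3 - 8*q^2 + 21*q - 18) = (q - 5)*(q - 3)*(q + 3)*(q^2 - 5*q + 6) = (q - 5)*(q - 3)^2*(q + 3)*(q - 2)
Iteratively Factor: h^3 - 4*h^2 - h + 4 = (h + 1)*(h^2 - 5*h + 4) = (h - 4)*(h + 1)*(h - 1)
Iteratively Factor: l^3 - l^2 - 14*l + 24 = (l - 2)*(l^2 + l - 12) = (l - 2)*(l + 4)*(l - 3)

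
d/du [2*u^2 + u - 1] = 4*u + 1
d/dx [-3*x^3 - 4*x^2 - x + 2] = -9*x^2 - 8*x - 1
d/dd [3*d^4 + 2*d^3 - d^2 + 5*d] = 12*d^3 + 6*d^2 - 2*d + 5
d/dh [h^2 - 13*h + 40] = 2*h - 13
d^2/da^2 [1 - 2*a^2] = -4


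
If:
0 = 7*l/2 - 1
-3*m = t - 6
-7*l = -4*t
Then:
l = 2/7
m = 11/6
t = 1/2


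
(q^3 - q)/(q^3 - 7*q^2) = (q^2 - 1)/(q*(q - 7))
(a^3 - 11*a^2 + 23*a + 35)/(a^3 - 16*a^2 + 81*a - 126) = (a^2 - 4*a - 5)/(a^2 - 9*a + 18)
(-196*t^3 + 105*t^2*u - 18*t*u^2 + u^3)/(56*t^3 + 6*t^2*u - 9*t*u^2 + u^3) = (-7*t + u)/(2*t + u)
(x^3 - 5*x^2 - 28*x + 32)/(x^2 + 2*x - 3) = (x^2 - 4*x - 32)/(x + 3)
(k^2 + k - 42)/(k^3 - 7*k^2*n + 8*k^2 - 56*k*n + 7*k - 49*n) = (k - 6)/(k^2 - 7*k*n + k - 7*n)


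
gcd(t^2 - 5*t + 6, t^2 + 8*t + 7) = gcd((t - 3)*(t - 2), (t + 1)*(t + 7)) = 1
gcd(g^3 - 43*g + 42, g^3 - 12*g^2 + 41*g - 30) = g^2 - 7*g + 6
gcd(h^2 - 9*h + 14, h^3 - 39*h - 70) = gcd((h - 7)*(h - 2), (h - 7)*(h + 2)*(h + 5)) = h - 7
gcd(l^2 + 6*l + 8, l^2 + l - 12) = l + 4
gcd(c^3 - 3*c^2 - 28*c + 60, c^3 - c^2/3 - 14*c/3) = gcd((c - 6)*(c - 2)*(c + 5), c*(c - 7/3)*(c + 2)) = 1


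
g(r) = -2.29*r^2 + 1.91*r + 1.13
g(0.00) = 1.13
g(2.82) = -11.69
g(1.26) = -0.10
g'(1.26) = -3.86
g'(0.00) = 1.91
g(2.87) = -12.25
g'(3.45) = -13.89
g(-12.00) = -351.55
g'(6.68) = -28.68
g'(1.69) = -5.83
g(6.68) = -88.30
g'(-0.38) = 3.65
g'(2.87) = -11.23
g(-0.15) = 0.79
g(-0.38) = 0.07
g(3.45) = -19.54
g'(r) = 1.91 - 4.58*r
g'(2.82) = -11.01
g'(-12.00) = 56.87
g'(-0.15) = 2.60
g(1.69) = -2.18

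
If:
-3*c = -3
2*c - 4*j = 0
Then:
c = 1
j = 1/2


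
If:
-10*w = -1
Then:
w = 1/10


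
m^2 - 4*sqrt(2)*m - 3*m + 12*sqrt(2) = (m - 3)*(m - 4*sqrt(2))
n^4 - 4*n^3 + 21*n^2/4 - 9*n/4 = n*(n - 3/2)^2*(n - 1)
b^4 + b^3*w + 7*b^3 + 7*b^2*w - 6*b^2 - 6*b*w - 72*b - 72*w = (b - 3)*(b + 4)*(b + 6)*(b + w)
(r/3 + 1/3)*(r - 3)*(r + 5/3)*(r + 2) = r^4/3 + 5*r^3/9 - 7*r^2/3 - 53*r/9 - 10/3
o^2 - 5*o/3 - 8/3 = (o - 8/3)*(o + 1)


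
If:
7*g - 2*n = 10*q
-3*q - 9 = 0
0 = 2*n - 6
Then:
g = -24/7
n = 3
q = -3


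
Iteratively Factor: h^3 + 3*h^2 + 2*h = (h + 1)*(h^2 + 2*h) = (h + 1)*(h + 2)*(h)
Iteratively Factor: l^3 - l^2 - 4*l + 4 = (l - 1)*(l^2 - 4) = (l - 2)*(l - 1)*(l + 2)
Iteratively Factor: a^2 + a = (a)*(a + 1)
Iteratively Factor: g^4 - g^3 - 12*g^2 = (g - 4)*(g^3 + 3*g^2) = g*(g - 4)*(g^2 + 3*g) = g^2*(g - 4)*(g + 3)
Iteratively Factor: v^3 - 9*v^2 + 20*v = (v)*(v^2 - 9*v + 20) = v*(v - 5)*(v - 4)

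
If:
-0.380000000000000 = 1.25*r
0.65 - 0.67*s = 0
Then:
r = -0.30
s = 0.97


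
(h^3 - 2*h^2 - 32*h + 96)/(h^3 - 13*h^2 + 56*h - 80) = (h + 6)/(h - 5)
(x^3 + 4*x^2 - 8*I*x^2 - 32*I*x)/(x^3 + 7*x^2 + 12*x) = (x - 8*I)/(x + 3)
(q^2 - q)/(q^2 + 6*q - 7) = q/(q + 7)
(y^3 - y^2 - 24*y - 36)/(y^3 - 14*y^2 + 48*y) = (y^2 + 5*y + 6)/(y*(y - 8))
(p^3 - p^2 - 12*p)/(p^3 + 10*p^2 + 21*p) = (p - 4)/(p + 7)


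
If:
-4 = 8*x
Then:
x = -1/2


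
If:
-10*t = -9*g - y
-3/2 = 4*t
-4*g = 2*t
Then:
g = 3/16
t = -3/8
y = -87/16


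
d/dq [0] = 0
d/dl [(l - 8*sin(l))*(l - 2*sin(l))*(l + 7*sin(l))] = -3*l^2*cos(l) + 3*l^2 - 6*l*sin(l) - 54*l*sin(2*l) + 336*sin(l)^2*cos(l) - 54*sin(l)^2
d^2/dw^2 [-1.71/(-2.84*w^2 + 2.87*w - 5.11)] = (-27.584352*w^2 + 27.875736*w + 1.71*(5.68*w - 2.87)*(11.36*w - 5.74) - 49.632408)/(2.84*w^2 - 2.87*w + 5.11)^3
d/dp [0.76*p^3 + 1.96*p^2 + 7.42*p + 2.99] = 2.28*p^2 + 3.92*p + 7.42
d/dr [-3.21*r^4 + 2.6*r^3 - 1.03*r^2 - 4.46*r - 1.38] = -12.84*r^3 + 7.8*r^2 - 2.06*r - 4.46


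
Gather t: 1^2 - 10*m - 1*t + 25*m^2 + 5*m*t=25*m^2 - 10*m + t*(5*m - 1) + 1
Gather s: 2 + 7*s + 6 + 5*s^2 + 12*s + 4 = 5*s^2 + 19*s + 12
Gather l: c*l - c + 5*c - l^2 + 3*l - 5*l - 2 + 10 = 4*c - l^2 + l*(c - 2) + 8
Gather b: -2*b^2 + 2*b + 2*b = -2*b^2 + 4*b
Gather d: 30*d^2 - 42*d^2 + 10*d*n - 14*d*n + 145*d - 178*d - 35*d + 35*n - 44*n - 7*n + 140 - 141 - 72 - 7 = -12*d^2 + d*(-4*n - 68) - 16*n - 80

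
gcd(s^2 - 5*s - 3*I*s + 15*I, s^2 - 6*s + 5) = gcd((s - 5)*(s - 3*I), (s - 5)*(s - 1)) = s - 5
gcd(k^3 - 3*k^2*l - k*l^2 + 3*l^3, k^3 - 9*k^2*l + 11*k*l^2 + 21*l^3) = k^2 - 2*k*l - 3*l^2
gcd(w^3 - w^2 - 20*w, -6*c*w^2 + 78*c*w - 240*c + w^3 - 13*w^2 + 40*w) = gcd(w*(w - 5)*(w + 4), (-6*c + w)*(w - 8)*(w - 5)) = w - 5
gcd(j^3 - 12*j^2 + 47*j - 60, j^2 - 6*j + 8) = j - 4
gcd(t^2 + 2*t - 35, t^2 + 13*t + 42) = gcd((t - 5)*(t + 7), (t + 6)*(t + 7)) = t + 7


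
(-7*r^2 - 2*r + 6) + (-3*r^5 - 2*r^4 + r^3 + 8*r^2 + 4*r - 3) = -3*r^5 - 2*r^4 + r^3 + r^2 + 2*r + 3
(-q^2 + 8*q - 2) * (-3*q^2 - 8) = 3*q^4 - 24*q^3 + 14*q^2 - 64*q + 16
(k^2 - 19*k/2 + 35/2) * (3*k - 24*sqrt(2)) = 3*k^3 - 24*sqrt(2)*k^2 - 57*k^2/2 + 105*k/2 + 228*sqrt(2)*k - 420*sqrt(2)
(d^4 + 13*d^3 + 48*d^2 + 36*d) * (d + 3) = d^5 + 16*d^4 + 87*d^3 + 180*d^2 + 108*d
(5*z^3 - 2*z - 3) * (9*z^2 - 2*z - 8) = 45*z^5 - 10*z^4 - 58*z^3 - 23*z^2 + 22*z + 24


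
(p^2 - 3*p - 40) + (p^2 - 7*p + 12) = 2*p^2 - 10*p - 28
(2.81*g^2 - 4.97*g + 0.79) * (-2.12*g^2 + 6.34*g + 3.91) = -5.9572*g^4 + 28.3518*g^3 - 22.1975*g^2 - 14.4241*g + 3.0889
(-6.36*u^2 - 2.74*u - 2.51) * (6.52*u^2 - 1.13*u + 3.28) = -41.4672*u^4 - 10.678*u^3 - 34.1298*u^2 - 6.1509*u - 8.2328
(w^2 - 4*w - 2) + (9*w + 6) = w^2 + 5*w + 4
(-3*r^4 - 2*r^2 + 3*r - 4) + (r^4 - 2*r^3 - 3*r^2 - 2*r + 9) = -2*r^4 - 2*r^3 - 5*r^2 + r + 5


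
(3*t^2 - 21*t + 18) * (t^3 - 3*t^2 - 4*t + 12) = 3*t^5 - 30*t^4 + 69*t^3 + 66*t^2 - 324*t + 216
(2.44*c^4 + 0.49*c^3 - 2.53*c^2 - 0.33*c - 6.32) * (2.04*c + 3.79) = 4.9776*c^5 + 10.2472*c^4 - 3.3041*c^3 - 10.2619*c^2 - 14.1435*c - 23.9528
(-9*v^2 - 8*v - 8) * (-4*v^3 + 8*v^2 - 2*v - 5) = 36*v^5 - 40*v^4 - 14*v^3 - 3*v^2 + 56*v + 40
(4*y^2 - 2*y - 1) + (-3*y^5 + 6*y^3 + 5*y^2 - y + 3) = -3*y^5 + 6*y^3 + 9*y^2 - 3*y + 2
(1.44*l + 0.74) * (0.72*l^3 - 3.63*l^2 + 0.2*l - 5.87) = 1.0368*l^4 - 4.6944*l^3 - 2.3982*l^2 - 8.3048*l - 4.3438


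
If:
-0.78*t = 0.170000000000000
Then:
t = -0.22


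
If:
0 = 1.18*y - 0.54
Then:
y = 0.46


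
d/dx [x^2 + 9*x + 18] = 2*x + 9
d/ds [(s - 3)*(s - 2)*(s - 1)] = 3*s^2 - 12*s + 11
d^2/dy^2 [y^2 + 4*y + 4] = 2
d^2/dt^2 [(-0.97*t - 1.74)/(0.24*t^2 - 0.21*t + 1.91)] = (-(0.48*t - 0.21)*(0.96*t - 0.42)*(0.97*t + 1.74) + (1.3968*t + 0.4278)*(0.24*t^2 - 0.21*t + 1.91))/(0.24*t^2 - 0.21*t + 1.91)^3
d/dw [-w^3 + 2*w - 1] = 2 - 3*w^2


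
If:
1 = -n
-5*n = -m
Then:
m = -5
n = -1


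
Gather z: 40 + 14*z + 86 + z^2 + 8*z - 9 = z^2 + 22*z + 117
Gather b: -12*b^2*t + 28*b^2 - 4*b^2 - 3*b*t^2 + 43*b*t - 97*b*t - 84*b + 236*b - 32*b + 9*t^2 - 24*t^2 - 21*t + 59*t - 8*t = b^2*(24 - 12*t) + b*(-3*t^2 - 54*t + 120) - 15*t^2 + 30*t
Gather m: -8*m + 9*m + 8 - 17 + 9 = m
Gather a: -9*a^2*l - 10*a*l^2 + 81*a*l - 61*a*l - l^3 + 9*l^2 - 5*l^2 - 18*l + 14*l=-9*a^2*l + a*(-10*l^2 + 20*l) - l^3 + 4*l^2 - 4*l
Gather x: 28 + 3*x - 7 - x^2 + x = -x^2 + 4*x + 21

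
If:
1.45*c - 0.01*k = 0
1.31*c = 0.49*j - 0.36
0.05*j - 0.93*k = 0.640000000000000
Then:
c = -0.00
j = 0.72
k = -0.65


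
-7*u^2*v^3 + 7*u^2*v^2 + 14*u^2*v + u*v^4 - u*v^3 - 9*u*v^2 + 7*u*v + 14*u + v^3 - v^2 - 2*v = (-7*u + v)*(v - 2)*(v + 1)*(u*v + 1)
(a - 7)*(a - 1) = a^2 - 8*a + 7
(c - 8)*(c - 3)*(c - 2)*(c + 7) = c^4 - 6*c^3 - 45*c^2 + 274*c - 336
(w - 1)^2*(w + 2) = w^3 - 3*w + 2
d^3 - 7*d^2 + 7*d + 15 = (d - 5)*(d - 3)*(d + 1)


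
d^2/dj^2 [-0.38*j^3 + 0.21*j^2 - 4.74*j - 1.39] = 0.42 - 2.28*j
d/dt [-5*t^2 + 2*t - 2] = 2 - 10*t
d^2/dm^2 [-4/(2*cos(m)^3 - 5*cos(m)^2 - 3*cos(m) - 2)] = 32*(2*(10*cos(m) - 3*cos(2*m))^2*sin(m)^2 + (3*cos(m) + 20*cos(2*m) - 9*cos(3*m))*(-2*cos(m)^3 + 5*cos(m)^2 + 3*cos(m) + 2)/2)/(3*cos(m) + 5*cos(2*m) - cos(3*m) + 9)^3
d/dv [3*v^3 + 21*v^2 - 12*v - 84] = 9*v^2 + 42*v - 12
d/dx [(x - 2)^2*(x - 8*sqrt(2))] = (x - 2)*(3*x - 16*sqrt(2) - 2)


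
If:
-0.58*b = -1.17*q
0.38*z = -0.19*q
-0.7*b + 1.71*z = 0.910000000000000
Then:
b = -0.81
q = -0.40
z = 0.20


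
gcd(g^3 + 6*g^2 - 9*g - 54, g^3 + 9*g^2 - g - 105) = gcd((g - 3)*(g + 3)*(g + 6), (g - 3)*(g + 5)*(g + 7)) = g - 3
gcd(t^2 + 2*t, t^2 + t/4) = t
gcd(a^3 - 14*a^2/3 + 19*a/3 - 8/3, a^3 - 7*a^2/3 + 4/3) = a - 1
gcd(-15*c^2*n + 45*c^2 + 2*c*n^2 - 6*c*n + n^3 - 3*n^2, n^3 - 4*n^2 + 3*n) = n - 3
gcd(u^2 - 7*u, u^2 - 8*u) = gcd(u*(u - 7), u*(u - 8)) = u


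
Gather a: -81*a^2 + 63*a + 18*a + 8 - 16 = -81*a^2 + 81*a - 8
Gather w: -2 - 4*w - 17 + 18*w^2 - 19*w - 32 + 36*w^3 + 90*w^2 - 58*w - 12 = 36*w^3 + 108*w^2 - 81*w - 63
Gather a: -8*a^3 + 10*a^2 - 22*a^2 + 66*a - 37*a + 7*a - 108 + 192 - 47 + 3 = -8*a^3 - 12*a^2 + 36*a + 40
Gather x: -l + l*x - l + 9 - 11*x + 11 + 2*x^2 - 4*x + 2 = -2*l + 2*x^2 + x*(l - 15) + 22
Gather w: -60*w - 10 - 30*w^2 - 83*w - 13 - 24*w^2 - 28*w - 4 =-54*w^2 - 171*w - 27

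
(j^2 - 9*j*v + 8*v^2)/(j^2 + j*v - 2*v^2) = (j - 8*v)/(j + 2*v)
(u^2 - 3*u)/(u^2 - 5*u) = (u - 3)/(u - 5)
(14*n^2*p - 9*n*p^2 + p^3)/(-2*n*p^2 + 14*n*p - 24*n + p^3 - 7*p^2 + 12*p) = p*(-7*n + p)/(p^2 - 7*p + 12)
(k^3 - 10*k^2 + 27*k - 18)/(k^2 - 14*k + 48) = (k^2 - 4*k + 3)/(k - 8)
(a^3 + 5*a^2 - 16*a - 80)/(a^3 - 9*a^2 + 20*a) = (a^2 + 9*a + 20)/(a*(a - 5))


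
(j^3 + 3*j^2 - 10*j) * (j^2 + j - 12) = j^5 + 4*j^4 - 19*j^3 - 46*j^2 + 120*j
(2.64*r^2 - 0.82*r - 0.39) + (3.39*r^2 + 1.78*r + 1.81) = 6.03*r^2 + 0.96*r + 1.42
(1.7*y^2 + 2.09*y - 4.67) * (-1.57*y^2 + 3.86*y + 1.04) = -2.669*y^4 + 3.2807*y^3 + 17.1673*y^2 - 15.8526*y - 4.8568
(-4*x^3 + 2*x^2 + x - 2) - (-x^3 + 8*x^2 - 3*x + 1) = -3*x^3 - 6*x^2 + 4*x - 3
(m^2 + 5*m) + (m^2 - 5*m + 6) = 2*m^2 + 6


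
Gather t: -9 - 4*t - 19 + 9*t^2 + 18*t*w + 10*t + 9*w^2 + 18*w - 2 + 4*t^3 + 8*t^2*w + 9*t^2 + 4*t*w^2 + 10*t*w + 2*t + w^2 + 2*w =4*t^3 + t^2*(8*w + 18) + t*(4*w^2 + 28*w + 8) + 10*w^2 + 20*w - 30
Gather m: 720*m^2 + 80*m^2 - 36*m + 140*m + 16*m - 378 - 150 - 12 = 800*m^2 + 120*m - 540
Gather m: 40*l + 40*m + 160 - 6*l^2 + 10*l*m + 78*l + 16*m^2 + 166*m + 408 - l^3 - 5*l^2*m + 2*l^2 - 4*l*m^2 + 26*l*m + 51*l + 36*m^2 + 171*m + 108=-l^3 - 4*l^2 + 169*l + m^2*(52 - 4*l) + m*(-5*l^2 + 36*l + 377) + 676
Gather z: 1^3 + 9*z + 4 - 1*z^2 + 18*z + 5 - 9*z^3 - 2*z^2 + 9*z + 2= -9*z^3 - 3*z^2 + 36*z + 12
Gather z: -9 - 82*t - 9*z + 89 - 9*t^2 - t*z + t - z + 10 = -9*t^2 - 81*t + z*(-t - 10) + 90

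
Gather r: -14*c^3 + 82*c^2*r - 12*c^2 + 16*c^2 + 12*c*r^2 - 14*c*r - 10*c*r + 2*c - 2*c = -14*c^3 + 4*c^2 + 12*c*r^2 + r*(82*c^2 - 24*c)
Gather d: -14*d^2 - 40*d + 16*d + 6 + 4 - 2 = -14*d^2 - 24*d + 8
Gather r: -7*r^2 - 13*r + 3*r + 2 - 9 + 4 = -7*r^2 - 10*r - 3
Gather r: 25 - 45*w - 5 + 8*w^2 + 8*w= 8*w^2 - 37*w + 20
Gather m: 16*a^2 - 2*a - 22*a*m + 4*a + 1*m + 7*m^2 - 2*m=16*a^2 + 2*a + 7*m^2 + m*(-22*a - 1)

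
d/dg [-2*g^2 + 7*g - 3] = 7 - 4*g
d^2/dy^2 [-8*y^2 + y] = -16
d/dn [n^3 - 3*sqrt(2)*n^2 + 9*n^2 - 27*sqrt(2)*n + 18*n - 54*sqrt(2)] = 3*n^2 - 6*sqrt(2)*n + 18*n - 27*sqrt(2) + 18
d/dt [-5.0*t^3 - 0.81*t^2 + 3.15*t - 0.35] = -15.0*t^2 - 1.62*t + 3.15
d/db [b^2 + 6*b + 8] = 2*b + 6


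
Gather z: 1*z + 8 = z + 8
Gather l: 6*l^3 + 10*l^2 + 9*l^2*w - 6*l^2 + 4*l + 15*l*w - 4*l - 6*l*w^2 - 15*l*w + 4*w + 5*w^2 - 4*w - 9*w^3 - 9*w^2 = 6*l^3 + l^2*(9*w + 4) - 6*l*w^2 - 9*w^3 - 4*w^2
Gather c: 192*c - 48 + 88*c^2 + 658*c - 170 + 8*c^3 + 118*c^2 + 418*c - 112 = 8*c^3 + 206*c^2 + 1268*c - 330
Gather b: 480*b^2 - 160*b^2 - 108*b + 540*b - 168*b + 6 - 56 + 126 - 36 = 320*b^2 + 264*b + 40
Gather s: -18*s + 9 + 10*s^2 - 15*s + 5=10*s^2 - 33*s + 14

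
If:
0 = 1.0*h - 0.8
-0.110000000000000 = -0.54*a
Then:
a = 0.20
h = 0.80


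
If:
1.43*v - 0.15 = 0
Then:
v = 0.10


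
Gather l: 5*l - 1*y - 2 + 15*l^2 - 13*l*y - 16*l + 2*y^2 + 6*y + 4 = 15*l^2 + l*(-13*y - 11) + 2*y^2 + 5*y + 2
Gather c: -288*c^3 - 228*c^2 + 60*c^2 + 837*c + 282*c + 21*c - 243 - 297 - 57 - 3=-288*c^3 - 168*c^2 + 1140*c - 600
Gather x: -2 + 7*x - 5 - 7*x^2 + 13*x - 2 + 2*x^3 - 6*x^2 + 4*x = 2*x^3 - 13*x^2 + 24*x - 9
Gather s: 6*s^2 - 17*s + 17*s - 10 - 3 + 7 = 6*s^2 - 6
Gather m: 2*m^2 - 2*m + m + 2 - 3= 2*m^2 - m - 1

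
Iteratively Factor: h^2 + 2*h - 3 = (h - 1)*(h + 3)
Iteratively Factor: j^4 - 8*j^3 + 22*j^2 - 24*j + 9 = (j - 3)*(j^3 - 5*j^2 + 7*j - 3) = (j - 3)*(j - 1)*(j^2 - 4*j + 3) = (j - 3)*(j - 1)^2*(j - 3)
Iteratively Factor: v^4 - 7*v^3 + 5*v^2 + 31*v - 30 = (v + 2)*(v^3 - 9*v^2 + 23*v - 15) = (v - 3)*(v + 2)*(v^2 - 6*v + 5) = (v - 5)*(v - 3)*(v + 2)*(v - 1)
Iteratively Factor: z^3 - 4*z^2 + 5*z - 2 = (z - 1)*(z^2 - 3*z + 2) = (z - 1)^2*(z - 2)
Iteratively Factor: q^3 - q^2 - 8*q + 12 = (q - 2)*(q^2 + q - 6) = (q - 2)*(q + 3)*(q - 2)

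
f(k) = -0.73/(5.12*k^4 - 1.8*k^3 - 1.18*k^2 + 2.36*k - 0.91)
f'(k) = -0.73*(-20.48*k^3 + 5.4*k^2 + 2.36*k - 2.36)/(5.12*k^4 - 1.8*k^3 - 1.18*k^2 + 2.36*k - 0.91)^2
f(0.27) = 1.99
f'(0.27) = 9.39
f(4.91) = -0.00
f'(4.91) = 0.00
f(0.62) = -1.71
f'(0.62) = 14.81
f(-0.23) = 0.49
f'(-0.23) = 0.79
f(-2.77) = -0.00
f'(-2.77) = -0.00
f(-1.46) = -0.03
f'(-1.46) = -0.10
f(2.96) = -0.00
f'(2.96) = 0.00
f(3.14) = -0.00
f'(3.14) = 0.00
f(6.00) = -0.00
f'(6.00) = 0.00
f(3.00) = -0.00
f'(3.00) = 0.00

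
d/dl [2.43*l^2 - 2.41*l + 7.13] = 4.86*l - 2.41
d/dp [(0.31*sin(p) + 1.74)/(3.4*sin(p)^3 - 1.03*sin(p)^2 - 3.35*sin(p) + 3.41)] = (-2.108*sin(p)^3 - 17.4287*sin(p)^2 + 3.5844*sin(p) + 6.8861)*cos(p)/(11.56*sin(p)^6 - 7.004*sin(p)^5 - 21.7191*sin(p)^4 + 30.089*sin(p)^3 + 4.1979*sin(p)^2 - 22.847*sin(p) + 11.6281)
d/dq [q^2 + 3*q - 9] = 2*q + 3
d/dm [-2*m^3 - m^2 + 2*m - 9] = -6*m^2 - 2*m + 2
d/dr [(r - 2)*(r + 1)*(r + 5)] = 3*r^2 + 8*r - 7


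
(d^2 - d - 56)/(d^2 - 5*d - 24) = (d + 7)/(d + 3)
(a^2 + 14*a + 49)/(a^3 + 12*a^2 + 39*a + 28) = (a + 7)/(a^2 + 5*a + 4)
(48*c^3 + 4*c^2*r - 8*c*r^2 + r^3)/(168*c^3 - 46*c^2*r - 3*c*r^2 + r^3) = (2*c + r)/(7*c + r)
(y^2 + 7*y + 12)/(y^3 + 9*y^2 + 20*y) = (y + 3)/(y*(y + 5))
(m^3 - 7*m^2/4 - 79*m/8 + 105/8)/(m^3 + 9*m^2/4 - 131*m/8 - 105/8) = (4*m^2 + 7*m - 15)/(4*m^2 + 23*m + 15)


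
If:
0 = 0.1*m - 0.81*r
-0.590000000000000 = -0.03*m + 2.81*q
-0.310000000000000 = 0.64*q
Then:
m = -25.70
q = -0.48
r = -3.17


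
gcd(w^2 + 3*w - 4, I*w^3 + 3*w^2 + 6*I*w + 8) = 1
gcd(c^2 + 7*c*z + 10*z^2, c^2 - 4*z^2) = c + 2*z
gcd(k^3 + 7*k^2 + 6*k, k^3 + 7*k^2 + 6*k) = k^3 + 7*k^2 + 6*k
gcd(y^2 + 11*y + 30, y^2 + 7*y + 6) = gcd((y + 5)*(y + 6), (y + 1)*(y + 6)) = y + 6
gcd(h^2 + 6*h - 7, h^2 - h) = h - 1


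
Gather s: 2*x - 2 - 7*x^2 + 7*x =-7*x^2 + 9*x - 2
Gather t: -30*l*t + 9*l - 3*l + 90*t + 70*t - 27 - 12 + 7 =6*l + t*(160 - 30*l) - 32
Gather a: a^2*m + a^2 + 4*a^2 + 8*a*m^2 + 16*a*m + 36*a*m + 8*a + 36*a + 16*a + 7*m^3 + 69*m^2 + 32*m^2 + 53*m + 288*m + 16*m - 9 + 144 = a^2*(m + 5) + a*(8*m^2 + 52*m + 60) + 7*m^3 + 101*m^2 + 357*m + 135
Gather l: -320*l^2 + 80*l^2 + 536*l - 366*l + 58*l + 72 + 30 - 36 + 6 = -240*l^2 + 228*l + 72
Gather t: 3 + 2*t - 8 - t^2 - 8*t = -t^2 - 6*t - 5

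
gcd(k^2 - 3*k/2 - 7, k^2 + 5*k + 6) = k + 2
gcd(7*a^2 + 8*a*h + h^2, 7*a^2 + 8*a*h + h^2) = 7*a^2 + 8*a*h + h^2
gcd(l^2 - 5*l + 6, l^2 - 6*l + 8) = l - 2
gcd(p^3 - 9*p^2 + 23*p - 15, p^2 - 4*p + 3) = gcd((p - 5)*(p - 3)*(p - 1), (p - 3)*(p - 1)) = p^2 - 4*p + 3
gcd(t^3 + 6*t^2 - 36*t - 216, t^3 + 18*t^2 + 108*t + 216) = t^2 + 12*t + 36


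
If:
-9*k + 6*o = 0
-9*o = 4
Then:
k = -8/27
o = -4/9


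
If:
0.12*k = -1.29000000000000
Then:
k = -10.75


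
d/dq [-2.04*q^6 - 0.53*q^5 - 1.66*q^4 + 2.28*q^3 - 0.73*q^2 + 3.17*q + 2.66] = -12.24*q^5 - 2.65*q^4 - 6.64*q^3 + 6.84*q^2 - 1.46*q + 3.17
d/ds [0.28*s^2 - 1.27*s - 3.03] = 0.56*s - 1.27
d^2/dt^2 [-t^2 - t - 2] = -2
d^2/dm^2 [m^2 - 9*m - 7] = 2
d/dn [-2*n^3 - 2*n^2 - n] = -6*n^2 - 4*n - 1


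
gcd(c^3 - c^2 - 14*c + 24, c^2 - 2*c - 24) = c + 4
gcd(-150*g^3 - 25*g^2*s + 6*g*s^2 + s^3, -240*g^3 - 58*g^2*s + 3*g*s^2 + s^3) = 30*g^2 + 11*g*s + s^2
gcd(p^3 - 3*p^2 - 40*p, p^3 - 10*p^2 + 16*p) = p^2 - 8*p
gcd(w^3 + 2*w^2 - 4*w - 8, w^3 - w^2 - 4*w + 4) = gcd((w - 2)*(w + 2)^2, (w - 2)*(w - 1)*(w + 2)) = w^2 - 4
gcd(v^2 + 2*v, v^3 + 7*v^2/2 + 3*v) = v^2 + 2*v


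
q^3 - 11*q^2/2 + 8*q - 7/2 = (q - 7/2)*(q - 1)^2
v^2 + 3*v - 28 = (v - 4)*(v + 7)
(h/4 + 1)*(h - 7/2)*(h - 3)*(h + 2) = h^4/4 - h^3/8 - 41*h^2/8 + 11*h/4 + 21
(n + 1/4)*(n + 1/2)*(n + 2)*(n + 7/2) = n^4 + 25*n^3/4 + 45*n^2/4 + 95*n/16 + 7/8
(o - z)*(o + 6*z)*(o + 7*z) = o^3 + 12*o^2*z + 29*o*z^2 - 42*z^3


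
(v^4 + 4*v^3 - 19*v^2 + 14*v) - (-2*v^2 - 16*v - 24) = v^4 + 4*v^3 - 17*v^2 + 30*v + 24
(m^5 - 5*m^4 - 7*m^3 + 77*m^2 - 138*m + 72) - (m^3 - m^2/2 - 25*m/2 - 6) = m^5 - 5*m^4 - 8*m^3 + 155*m^2/2 - 251*m/2 + 78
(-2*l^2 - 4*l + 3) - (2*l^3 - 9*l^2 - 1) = -2*l^3 + 7*l^2 - 4*l + 4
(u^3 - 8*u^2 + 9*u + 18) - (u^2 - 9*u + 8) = u^3 - 9*u^2 + 18*u + 10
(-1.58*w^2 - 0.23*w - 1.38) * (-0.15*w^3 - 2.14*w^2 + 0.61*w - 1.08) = 0.237*w^5 + 3.4157*w^4 - 0.2646*w^3 + 4.5193*w^2 - 0.5934*w + 1.4904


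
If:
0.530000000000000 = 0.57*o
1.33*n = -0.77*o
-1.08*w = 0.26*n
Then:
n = -0.54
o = 0.93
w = 0.13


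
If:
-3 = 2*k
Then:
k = -3/2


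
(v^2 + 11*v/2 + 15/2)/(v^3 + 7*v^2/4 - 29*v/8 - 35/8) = 4*(v + 3)/(4*v^2 - 3*v - 7)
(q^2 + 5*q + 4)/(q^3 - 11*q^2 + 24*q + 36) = (q + 4)/(q^2 - 12*q + 36)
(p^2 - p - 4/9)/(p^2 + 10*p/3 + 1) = (p - 4/3)/(p + 3)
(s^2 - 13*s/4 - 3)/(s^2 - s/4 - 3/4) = (s - 4)/(s - 1)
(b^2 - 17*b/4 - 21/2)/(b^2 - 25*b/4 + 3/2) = (4*b + 7)/(4*b - 1)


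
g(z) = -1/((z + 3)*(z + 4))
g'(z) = 1/((z + 3)*(z + 4)^2) + 1/((z + 3)^2*(z + 4)) = (2*z + 7)/((z + 3)^2*(z + 4)^2)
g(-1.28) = -0.21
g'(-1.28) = 0.20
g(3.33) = -0.02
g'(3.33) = 0.01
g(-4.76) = -0.75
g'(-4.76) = -1.41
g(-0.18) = -0.09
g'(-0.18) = 0.06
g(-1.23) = -0.20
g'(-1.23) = 0.19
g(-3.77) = 5.65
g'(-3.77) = -17.22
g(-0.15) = -0.09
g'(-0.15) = 0.06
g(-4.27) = -2.92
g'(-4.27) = -13.10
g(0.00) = -0.08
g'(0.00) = 0.05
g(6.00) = -0.01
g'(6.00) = 0.00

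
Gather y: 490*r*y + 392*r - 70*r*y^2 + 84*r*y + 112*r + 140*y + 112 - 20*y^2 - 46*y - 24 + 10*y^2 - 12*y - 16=504*r + y^2*(-70*r - 10) + y*(574*r + 82) + 72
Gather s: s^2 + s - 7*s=s^2 - 6*s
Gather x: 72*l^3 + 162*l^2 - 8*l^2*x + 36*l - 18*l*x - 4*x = 72*l^3 + 162*l^2 + 36*l + x*(-8*l^2 - 18*l - 4)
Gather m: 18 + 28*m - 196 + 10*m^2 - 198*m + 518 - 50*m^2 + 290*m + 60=-40*m^2 + 120*m + 400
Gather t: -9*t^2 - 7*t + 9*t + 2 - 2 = -9*t^2 + 2*t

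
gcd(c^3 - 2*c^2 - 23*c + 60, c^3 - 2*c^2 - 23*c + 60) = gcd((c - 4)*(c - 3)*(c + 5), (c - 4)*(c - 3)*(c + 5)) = c^3 - 2*c^2 - 23*c + 60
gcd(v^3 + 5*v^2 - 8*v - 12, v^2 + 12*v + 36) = v + 6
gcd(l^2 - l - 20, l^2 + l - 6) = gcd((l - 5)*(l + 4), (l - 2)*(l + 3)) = 1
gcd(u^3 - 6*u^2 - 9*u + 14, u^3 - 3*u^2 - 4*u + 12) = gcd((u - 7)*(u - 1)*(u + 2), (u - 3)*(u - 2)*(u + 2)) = u + 2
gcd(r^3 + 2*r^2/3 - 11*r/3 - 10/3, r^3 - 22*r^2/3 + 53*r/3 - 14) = r - 2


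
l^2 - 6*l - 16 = (l - 8)*(l + 2)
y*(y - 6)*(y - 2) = y^3 - 8*y^2 + 12*y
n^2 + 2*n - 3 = (n - 1)*(n + 3)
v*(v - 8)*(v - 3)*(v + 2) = v^4 - 9*v^3 + 2*v^2 + 48*v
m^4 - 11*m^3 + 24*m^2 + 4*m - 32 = (m - 8)*(m - 2)^2*(m + 1)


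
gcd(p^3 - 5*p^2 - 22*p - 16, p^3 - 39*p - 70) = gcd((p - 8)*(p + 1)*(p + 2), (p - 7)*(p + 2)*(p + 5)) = p + 2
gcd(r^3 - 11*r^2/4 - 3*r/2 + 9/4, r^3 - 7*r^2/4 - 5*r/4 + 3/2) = r^2 + r/4 - 3/4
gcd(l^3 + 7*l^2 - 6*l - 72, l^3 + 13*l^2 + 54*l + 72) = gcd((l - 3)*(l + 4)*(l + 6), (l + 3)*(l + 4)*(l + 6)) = l^2 + 10*l + 24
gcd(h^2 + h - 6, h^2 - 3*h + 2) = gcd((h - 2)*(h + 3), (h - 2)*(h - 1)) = h - 2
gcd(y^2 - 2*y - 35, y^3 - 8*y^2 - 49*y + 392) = y - 7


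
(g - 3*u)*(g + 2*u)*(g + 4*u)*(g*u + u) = g^4*u + 3*g^3*u^2 + g^3*u - 10*g^2*u^3 + 3*g^2*u^2 - 24*g*u^4 - 10*g*u^3 - 24*u^4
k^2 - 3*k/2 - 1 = (k - 2)*(k + 1/2)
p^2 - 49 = (p - 7)*(p + 7)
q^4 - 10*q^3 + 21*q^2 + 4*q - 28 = (q - 7)*(q - 2)^2*(q + 1)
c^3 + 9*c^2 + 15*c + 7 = (c + 1)^2*(c + 7)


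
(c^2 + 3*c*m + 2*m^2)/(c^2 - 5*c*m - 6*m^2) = (c + 2*m)/(c - 6*m)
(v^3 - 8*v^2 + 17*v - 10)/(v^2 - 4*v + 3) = (v^2 - 7*v + 10)/(v - 3)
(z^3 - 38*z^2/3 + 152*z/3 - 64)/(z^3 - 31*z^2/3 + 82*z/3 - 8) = (3*z - 8)/(3*z - 1)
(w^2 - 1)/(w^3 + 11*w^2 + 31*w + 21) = (w - 1)/(w^2 + 10*w + 21)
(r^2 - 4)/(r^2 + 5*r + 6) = (r - 2)/(r + 3)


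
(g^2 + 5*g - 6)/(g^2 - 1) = (g + 6)/(g + 1)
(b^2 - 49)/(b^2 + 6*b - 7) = (b - 7)/(b - 1)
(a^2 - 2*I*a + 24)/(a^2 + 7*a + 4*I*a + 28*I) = (a - 6*I)/(a + 7)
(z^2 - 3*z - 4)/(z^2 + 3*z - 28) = (z + 1)/(z + 7)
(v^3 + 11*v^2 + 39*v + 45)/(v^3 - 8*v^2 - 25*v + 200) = (v^2 + 6*v + 9)/(v^2 - 13*v + 40)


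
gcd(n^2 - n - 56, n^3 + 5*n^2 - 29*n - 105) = n + 7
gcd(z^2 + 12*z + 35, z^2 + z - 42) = z + 7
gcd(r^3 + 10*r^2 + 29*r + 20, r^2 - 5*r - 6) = r + 1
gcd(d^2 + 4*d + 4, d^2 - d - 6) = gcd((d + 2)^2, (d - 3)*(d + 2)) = d + 2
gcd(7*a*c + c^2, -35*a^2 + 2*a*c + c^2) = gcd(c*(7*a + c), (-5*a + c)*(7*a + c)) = 7*a + c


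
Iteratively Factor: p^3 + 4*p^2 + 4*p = (p + 2)*(p^2 + 2*p) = (p + 2)^2*(p)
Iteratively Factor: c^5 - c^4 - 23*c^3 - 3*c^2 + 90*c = (c - 5)*(c^4 + 4*c^3 - 3*c^2 - 18*c) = (c - 5)*(c + 3)*(c^3 + c^2 - 6*c) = c*(c - 5)*(c + 3)*(c^2 + c - 6) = c*(c - 5)*(c + 3)^2*(c - 2)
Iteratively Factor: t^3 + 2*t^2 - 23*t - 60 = (t + 4)*(t^2 - 2*t - 15) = (t - 5)*(t + 4)*(t + 3)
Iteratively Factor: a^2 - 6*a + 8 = (a - 4)*(a - 2)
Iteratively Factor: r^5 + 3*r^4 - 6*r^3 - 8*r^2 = (r + 4)*(r^4 - r^3 - 2*r^2) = (r + 1)*(r + 4)*(r^3 - 2*r^2) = r*(r + 1)*(r + 4)*(r^2 - 2*r) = r^2*(r + 1)*(r + 4)*(r - 2)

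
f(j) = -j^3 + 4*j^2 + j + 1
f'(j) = -3*j^2 + 8*j + 1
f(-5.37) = 265.83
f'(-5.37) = -128.47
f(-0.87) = 3.82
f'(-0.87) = -8.23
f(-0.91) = 4.16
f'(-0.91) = -8.76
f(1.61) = 8.81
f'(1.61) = 6.10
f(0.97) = 4.82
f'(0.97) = 5.94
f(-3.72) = 104.11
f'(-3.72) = -70.28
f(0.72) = 3.42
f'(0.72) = 5.20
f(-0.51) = 1.66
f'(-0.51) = -3.86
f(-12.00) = 2293.00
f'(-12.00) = -527.00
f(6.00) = -65.00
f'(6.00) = -59.00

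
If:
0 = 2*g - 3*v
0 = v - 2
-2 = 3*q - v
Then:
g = 3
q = 0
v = 2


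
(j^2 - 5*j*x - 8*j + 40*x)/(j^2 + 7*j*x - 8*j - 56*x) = (j - 5*x)/(j + 7*x)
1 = 1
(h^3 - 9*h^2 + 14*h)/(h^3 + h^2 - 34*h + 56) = h*(h - 7)/(h^2 + 3*h - 28)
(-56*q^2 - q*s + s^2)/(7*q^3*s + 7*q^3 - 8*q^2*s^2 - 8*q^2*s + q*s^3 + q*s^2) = (-56*q^2 - q*s + s^2)/(q*(7*q^2*s + 7*q^2 - 8*q*s^2 - 8*q*s + s^3 + s^2))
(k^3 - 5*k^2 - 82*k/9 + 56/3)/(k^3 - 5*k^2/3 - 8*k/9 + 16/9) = (3*k^2 - 11*k - 42)/(3*k^2 - k - 4)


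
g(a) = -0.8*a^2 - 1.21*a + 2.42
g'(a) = -1.6*a - 1.21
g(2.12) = -3.74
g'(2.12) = -4.60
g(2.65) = -6.40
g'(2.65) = -5.45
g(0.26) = 2.05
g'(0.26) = -1.63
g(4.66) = -20.59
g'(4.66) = -8.67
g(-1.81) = 1.99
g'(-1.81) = 1.69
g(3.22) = -9.77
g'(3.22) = -6.36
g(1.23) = -0.28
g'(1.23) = -3.18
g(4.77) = -21.55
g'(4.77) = -8.84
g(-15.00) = -159.43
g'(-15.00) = 22.79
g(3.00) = -8.41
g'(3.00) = -6.01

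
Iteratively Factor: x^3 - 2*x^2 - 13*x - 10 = (x - 5)*(x^2 + 3*x + 2) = (x - 5)*(x + 1)*(x + 2)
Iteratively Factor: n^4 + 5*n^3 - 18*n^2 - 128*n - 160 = (n + 2)*(n^3 + 3*n^2 - 24*n - 80) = (n + 2)*(n + 4)*(n^2 - n - 20) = (n + 2)*(n + 4)^2*(n - 5)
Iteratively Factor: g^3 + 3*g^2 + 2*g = (g + 1)*(g^2 + 2*g) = g*(g + 1)*(g + 2)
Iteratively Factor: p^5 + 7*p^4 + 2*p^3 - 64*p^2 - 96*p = (p - 3)*(p^4 + 10*p^3 + 32*p^2 + 32*p) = (p - 3)*(p + 2)*(p^3 + 8*p^2 + 16*p) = p*(p - 3)*(p + 2)*(p^2 + 8*p + 16) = p*(p - 3)*(p + 2)*(p + 4)*(p + 4)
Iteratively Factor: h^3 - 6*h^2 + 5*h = (h - 1)*(h^2 - 5*h) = h*(h - 1)*(h - 5)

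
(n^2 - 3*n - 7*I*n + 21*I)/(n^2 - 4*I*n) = (n^2 - 3*n - 7*I*n + 21*I)/(n*(n - 4*I))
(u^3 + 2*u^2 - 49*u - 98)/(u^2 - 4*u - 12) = (u^2 - 49)/(u - 6)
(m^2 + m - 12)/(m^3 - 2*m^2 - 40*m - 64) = (m - 3)/(m^2 - 6*m - 16)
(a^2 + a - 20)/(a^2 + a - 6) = (a^2 + a - 20)/(a^2 + a - 6)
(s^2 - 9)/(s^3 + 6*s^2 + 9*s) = (s - 3)/(s*(s + 3))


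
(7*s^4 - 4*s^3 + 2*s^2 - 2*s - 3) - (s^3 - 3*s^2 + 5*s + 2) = 7*s^4 - 5*s^3 + 5*s^2 - 7*s - 5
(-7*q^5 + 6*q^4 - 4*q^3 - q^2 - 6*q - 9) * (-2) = 14*q^5 - 12*q^4 + 8*q^3 + 2*q^2 + 12*q + 18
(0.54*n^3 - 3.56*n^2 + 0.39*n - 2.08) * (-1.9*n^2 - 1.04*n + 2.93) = -1.026*n^5 + 6.2024*n^4 + 4.5436*n^3 - 6.8844*n^2 + 3.3059*n - 6.0944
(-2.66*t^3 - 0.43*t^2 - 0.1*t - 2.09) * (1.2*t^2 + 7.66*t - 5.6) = -3.192*t^5 - 20.8916*t^4 + 11.4822*t^3 - 0.866*t^2 - 15.4494*t + 11.704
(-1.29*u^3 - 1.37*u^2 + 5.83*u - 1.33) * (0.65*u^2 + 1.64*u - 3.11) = -0.8385*u^5 - 3.0061*u^4 + 5.5546*u^3 + 12.9574*u^2 - 20.3125*u + 4.1363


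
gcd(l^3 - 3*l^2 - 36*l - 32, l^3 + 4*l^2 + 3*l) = l + 1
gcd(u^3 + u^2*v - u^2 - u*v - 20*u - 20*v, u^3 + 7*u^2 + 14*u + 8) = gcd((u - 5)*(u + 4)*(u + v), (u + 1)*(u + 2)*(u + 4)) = u + 4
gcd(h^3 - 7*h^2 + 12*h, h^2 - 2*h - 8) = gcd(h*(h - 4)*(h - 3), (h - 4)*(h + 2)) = h - 4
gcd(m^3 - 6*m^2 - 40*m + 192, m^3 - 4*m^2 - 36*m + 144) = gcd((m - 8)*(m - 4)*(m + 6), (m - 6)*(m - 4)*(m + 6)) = m^2 + 2*m - 24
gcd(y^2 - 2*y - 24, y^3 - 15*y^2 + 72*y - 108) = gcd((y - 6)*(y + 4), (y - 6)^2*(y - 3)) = y - 6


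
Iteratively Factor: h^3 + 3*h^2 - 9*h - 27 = (h + 3)*(h^2 - 9) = (h - 3)*(h + 3)*(h + 3)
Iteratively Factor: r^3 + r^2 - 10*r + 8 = (r - 2)*(r^2 + 3*r - 4) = (r - 2)*(r + 4)*(r - 1)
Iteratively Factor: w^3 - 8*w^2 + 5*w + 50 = (w - 5)*(w^2 - 3*w - 10) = (w - 5)*(w + 2)*(w - 5)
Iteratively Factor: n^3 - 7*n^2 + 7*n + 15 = (n - 3)*(n^2 - 4*n - 5) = (n - 5)*(n - 3)*(n + 1)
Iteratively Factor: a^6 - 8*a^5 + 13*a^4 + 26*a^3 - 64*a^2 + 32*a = (a - 1)*(a^5 - 7*a^4 + 6*a^3 + 32*a^2 - 32*a) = (a - 4)*(a - 1)*(a^4 - 3*a^3 - 6*a^2 + 8*a) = (a - 4)*(a - 1)*(a + 2)*(a^3 - 5*a^2 + 4*a) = (a - 4)^2*(a - 1)*(a + 2)*(a^2 - a) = (a - 4)^2*(a - 1)^2*(a + 2)*(a)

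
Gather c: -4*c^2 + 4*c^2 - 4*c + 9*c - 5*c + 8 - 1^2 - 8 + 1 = 0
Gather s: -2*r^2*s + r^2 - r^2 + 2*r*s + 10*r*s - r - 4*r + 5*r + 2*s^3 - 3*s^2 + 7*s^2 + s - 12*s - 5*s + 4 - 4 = 2*s^3 + 4*s^2 + s*(-2*r^2 + 12*r - 16)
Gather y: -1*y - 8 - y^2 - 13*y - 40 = -y^2 - 14*y - 48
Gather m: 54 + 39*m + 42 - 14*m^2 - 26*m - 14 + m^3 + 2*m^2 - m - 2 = m^3 - 12*m^2 + 12*m + 80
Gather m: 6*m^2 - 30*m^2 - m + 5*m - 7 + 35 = -24*m^2 + 4*m + 28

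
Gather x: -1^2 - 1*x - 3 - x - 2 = -2*x - 6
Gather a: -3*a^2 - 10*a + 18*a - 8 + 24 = -3*a^2 + 8*a + 16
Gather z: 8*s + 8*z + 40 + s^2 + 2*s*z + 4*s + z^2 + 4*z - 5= s^2 + 12*s + z^2 + z*(2*s + 12) + 35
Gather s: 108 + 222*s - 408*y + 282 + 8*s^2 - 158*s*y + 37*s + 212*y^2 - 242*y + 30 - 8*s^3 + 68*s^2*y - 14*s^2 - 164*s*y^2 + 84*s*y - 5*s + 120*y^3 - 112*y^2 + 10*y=-8*s^3 + s^2*(68*y - 6) + s*(-164*y^2 - 74*y + 254) + 120*y^3 + 100*y^2 - 640*y + 420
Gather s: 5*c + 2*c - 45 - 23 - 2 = 7*c - 70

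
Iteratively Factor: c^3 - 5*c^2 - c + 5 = (c + 1)*(c^2 - 6*c + 5) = (c - 1)*(c + 1)*(c - 5)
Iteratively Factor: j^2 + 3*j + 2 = (j + 2)*(j + 1)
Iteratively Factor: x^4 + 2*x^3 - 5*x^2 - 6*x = (x - 2)*(x^3 + 4*x^2 + 3*x) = (x - 2)*(x + 1)*(x^2 + 3*x) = (x - 2)*(x + 1)*(x + 3)*(x)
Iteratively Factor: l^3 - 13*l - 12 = (l + 3)*(l^2 - 3*l - 4) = (l - 4)*(l + 3)*(l + 1)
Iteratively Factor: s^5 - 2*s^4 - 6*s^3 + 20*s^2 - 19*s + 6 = (s - 1)*(s^4 - s^3 - 7*s^2 + 13*s - 6) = (s - 1)^2*(s^3 - 7*s + 6) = (s - 1)^2*(s + 3)*(s^2 - 3*s + 2) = (s - 1)^3*(s + 3)*(s - 2)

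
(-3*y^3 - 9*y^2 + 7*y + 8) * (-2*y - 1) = 6*y^4 + 21*y^3 - 5*y^2 - 23*y - 8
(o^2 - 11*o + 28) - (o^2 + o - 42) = 70 - 12*o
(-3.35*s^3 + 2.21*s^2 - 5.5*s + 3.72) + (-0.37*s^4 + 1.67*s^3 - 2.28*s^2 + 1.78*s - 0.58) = -0.37*s^4 - 1.68*s^3 - 0.0699999999999998*s^2 - 3.72*s + 3.14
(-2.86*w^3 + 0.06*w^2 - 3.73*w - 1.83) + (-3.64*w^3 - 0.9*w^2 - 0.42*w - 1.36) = -6.5*w^3 - 0.84*w^2 - 4.15*w - 3.19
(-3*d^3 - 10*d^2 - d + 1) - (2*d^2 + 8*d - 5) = -3*d^3 - 12*d^2 - 9*d + 6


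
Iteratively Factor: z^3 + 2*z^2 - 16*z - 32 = (z + 2)*(z^2 - 16) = (z + 2)*(z + 4)*(z - 4)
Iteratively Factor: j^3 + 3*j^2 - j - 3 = (j + 1)*(j^2 + 2*j - 3) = (j + 1)*(j + 3)*(j - 1)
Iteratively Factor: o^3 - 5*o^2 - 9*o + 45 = (o - 5)*(o^2 - 9) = (o - 5)*(o + 3)*(o - 3)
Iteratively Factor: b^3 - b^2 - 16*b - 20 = (b + 2)*(b^2 - 3*b - 10) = (b + 2)^2*(b - 5)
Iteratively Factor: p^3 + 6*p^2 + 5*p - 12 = (p + 3)*(p^2 + 3*p - 4) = (p + 3)*(p + 4)*(p - 1)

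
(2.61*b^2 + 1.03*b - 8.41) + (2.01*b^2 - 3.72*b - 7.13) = 4.62*b^2 - 2.69*b - 15.54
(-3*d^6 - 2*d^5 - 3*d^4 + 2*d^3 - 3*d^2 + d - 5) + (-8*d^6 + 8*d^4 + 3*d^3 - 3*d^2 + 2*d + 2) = -11*d^6 - 2*d^5 + 5*d^4 + 5*d^3 - 6*d^2 + 3*d - 3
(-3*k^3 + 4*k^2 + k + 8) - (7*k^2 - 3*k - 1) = -3*k^3 - 3*k^2 + 4*k + 9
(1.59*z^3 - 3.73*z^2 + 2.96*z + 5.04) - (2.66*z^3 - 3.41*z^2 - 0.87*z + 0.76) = -1.07*z^3 - 0.32*z^2 + 3.83*z + 4.28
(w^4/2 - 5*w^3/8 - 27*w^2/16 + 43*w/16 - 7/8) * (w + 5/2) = w^5/2 + 5*w^4/8 - 13*w^3/4 - 49*w^2/32 + 187*w/32 - 35/16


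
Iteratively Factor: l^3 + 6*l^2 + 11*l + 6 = (l + 2)*(l^2 + 4*l + 3) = (l + 2)*(l + 3)*(l + 1)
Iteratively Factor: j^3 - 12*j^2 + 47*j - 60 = (j - 5)*(j^2 - 7*j + 12) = (j - 5)*(j - 4)*(j - 3)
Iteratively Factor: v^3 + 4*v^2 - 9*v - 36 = (v + 4)*(v^2 - 9) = (v + 3)*(v + 4)*(v - 3)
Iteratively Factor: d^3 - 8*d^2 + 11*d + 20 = (d + 1)*(d^2 - 9*d + 20) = (d - 4)*(d + 1)*(d - 5)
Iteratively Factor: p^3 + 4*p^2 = (p + 4)*(p^2) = p*(p + 4)*(p)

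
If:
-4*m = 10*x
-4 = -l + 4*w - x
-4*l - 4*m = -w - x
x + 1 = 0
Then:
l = -49/15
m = 5/2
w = -31/15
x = -1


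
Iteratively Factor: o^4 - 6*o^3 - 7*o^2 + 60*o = (o + 3)*(o^3 - 9*o^2 + 20*o) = o*(o + 3)*(o^2 - 9*o + 20) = o*(o - 4)*(o + 3)*(o - 5)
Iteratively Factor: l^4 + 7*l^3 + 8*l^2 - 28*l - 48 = (l - 2)*(l^3 + 9*l^2 + 26*l + 24) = (l - 2)*(l + 3)*(l^2 + 6*l + 8) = (l - 2)*(l + 2)*(l + 3)*(l + 4)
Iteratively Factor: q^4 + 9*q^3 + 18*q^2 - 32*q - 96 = (q + 4)*(q^3 + 5*q^2 - 2*q - 24) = (q - 2)*(q + 4)*(q^2 + 7*q + 12) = (q - 2)*(q + 3)*(q + 4)*(q + 4)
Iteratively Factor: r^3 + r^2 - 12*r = (r + 4)*(r^2 - 3*r) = r*(r + 4)*(r - 3)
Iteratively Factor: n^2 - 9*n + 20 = (n - 4)*(n - 5)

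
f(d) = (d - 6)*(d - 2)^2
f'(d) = (d - 6)*(2*d - 4) + (d - 2)^2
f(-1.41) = -86.16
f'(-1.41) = 62.16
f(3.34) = -4.78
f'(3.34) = -5.33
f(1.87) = -0.07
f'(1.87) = 1.09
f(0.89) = -6.30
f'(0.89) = 12.58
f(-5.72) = -698.49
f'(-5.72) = 240.56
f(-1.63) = -100.54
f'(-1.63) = 68.57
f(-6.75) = -976.17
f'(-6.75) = 299.69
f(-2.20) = -144.65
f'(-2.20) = 86.52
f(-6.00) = -768.00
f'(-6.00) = 256.00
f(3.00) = -3.00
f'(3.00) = -5.00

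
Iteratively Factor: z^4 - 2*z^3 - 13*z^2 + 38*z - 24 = (z - 2)*(z^3 - 13*z + 12) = (z - 2)*(z + 4)*(z^2 - 4*z + 3) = (z - 3)*(z - 2)*(z + 4)*(z - 1)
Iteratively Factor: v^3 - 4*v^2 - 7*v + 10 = (v - 1)*(v^2 - 3*v - 10) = (v - 5)*(v - 1)*(v + 2)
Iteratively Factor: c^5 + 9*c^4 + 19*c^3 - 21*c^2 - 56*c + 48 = (c - 1)*(c^4 + 10*c^3 + 29*c^2 + 8*c - 48) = (c - 1)*(c + 4)*(c^3 + 6*c^2 + 5*c - 12) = (c - 1)*(c + 4)^2*(c^2 + 2*c - 3) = (c - 1)*(c + 3)*(c + 4)^2*(c - 1)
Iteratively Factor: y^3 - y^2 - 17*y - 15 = (y - 5)*(y^2 + 4*y + 3) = (y - 5)*(y + 3)*(y + 1)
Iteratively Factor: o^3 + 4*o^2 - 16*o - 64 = (o + 4)*(o^2 - 16) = (o + 4)^2*(o - 4)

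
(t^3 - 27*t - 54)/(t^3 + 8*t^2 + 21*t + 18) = (t - 6)/(t + 2)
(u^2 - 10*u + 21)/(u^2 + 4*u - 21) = (u - 7)/(u + 7)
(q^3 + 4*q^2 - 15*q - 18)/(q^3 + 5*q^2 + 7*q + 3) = (q^2 + 3*q - 18)/(q^2 + 4*q + 3)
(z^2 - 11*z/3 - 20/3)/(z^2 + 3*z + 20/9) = 3*(z - 5)/(3*z + 5)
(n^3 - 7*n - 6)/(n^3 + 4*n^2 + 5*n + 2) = (n - 3)/(n + 1)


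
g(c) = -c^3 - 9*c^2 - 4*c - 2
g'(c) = -3*c^2 - 18*c - 4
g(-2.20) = -26.11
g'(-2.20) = 21.08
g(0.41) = -5.22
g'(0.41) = -11.88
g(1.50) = -31.62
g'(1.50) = -37.75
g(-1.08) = -6.92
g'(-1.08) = 11.94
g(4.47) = -289.02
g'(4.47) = -144.40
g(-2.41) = -30.64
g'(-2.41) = 21.96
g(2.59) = -90.11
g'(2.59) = -70.74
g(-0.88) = -4.77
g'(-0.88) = 9.52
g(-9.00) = 34.00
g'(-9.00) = -85.00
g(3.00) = -122.00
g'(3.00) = -85.00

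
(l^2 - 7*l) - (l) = l^2 - 8*l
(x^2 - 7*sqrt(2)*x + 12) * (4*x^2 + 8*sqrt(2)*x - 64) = 4*x^4 - 20*sqrt(2)*x^3 - 128*x^2 + 544*sqrt(2)*x - 768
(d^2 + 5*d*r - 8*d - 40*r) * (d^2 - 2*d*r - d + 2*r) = d^4 + 3*d^3*r - 9*d^3 - 10*d^2*r^2 - 27*d^2*r + 8*d^2 + 90*d*r^2 + 24*d*r - 80*r^2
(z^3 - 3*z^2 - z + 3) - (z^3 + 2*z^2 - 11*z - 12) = -5*z^2 + 10*z + 15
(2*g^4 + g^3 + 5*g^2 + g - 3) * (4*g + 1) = 8*g^5 + 6*g^4 + 21*g^3 + 9*g^2 - 11*g - 3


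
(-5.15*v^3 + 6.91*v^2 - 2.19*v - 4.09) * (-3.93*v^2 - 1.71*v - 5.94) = 20.2395*v^5 - 18.3498*v^4 + 27.3816*v^3 - 21.2268*v^2 + 20.0025*v + 24.2946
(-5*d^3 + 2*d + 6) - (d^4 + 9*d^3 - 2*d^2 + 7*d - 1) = -d^4 - 14*d^3 + 2*d^2 - 5*d + 7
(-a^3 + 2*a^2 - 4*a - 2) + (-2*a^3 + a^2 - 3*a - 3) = -3*a^3 + 3*a^2 - 7*a - 5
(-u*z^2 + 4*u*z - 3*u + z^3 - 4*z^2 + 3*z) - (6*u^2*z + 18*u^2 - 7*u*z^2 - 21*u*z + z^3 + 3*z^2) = -6*u^2*z - 18*u^2 + 6*u*z^2 + 25*u*z - 3*u - 7*z^2 + 3*z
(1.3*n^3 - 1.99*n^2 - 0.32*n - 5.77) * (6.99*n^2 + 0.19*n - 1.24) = 9.087*n^5 - 13.6631*n^4 - 4.2269*n^3 - 37.9255*n^2 - 0.6995*n + 7.1548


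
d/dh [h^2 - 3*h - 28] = 2*h - 3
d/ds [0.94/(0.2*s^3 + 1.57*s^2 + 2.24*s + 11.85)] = (-0.564*s^2 - 2.9516*s - 2.1056)/(0.2*s^3 + 1.57*s^2 + 2.24*s + 11.85)^2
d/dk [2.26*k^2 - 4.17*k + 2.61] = 4.52*k - 4.17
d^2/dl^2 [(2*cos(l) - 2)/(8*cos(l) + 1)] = 18*(-cos(l) + 4*cos(2*l) - 12)/(8*cos(l) + 1)^3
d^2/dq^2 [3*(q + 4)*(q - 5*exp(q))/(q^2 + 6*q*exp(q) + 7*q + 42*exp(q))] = 3*(2*(q + 4)*(q - 5*exp(q))*(6*q*exp(q) + 2*q + 48*exp(q) + 7)^2 + (-5*(q + 4)*exp(q) - 10*exp(q) + 2)*(q^2 + 6*q*exp(q) + 7*q + 42*exp(q))^2 + 2*(-(q + 4)*(q - 5*exp(q))*(3*q*exp(q) + 27*exp(q) + 1) + (q + 4)*(5*exp(q) - 1)*(6*q*exp(q) + 2*q + 48*exp(q) + 7) - (q - 5*exp(q))*(6*q*exp(q) + 2*q + 48*exp(q) + 7))*(q^2 + 6*q*exp(q) + 7*q + 42*exp(q)))/(q^2 + 6*q*exp(q) + 7*q + 42*exp(q))^3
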